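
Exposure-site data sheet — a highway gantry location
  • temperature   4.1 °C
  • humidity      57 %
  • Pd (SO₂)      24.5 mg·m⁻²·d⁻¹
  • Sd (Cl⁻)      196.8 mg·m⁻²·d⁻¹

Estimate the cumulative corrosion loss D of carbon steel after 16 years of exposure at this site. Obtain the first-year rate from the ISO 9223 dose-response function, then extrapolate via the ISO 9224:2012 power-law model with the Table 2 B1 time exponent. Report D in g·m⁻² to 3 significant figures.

D(16) = 1.10e+03 g·m⁻²

carbon steel: f(T) = +0.150·(T−10) [T≤10 °C] = -0.8850
  Pd branch = 1.77·Pd^0.52·e^(0.02·RH+f) = 12.05 μm/a
  Sd branch = 0.102·Sd^0.62·e^(0.033·RH+0.04·T) = 20.85 μm/a
  r_corr = 12.05 + 20.85 = 32.9 μm/a
ISO 9224: D(t) = r_corr · t^b with b = 0.523 (carbon steel, B1)
  D(16) = 32.9 × 16^0.523 = 32.9 × 4.263 = 140.3 μm
  Mass loss = 140.3 μm × 7.85 g/cm³ = 1101 g·m⁻²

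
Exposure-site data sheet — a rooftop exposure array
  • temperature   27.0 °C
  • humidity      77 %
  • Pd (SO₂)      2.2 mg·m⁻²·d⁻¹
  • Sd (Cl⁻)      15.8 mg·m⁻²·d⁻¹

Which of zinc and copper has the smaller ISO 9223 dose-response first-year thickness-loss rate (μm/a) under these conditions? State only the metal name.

zinc: temperature factor f = -0.071·(17.0) = -1.2070
  Pd branch = 0.0129·Pd^0.44·e^(0.046·RH+f) = 0.1885 μm/a
  Cl⁻ term: 0.0175·15.8^0.57·exp(0.008·77+0.085·27.0) = 1.551
  sum: 0.1885 + 1.551 → r_corr = 1.739 μm/a
copper: T>10 °C ⇒ hinge -0.080·(27.0−10) = -1.3600
  Pd branch = 0.0053·Pd^0.26·e^(0.059·RH+f) = 0.1569 μm/a
  Sd branch = 0.01025·Sd^0.27·e^(0.036·RH+0.049·T) = 1.297 μm/a
  r_corr = 0.1569 + 1.297 = 1.453 μm/a
Ordering by μm/a: zinc (1.74) > copper (1.45)

copper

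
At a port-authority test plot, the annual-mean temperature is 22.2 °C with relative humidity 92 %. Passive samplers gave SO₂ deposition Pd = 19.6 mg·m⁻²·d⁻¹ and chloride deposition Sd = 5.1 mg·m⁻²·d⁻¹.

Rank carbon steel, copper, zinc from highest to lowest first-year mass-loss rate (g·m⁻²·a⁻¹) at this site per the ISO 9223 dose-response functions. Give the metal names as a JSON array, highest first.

["carbon steel", "copper", "zinc"]

carbon steel: temperature factor f = -0.054·(12.2) = -0.6588
  sulphur-dioxide contribution → 27.1 μm/a
  chloride contribution → 14.17 μm/a
  total first-year rate 41.27 μm/a
  mass loss = 41.27 μm/a × 7.85 g/cm³ = 324 g·m⁻²·a⁻¹
copper: temperature factor f = -0.080·(12.2) = -0.9760
  sulphur-dioxide contribution → 0.9857 μm/a
  chloride contribution → 1.296 μm/a
  total first-year rate 2.282 μm/a
  mass loss = 2.282 μm/a × 8.96 g/cm³ = 20.44 g·m⁻²·a⁻¹
zinc: f(T) = -0.071·(T−10) [T>10 °C] = -0.8662
  sulphur-dioxide contribution → 1.383 μm/a
  chloride contribution → 0.6102 μm/a
  total first-year rate 1.994 μm/a
  mass loss = 1.994 μm/a × 7.14 g/cm³ = 14.23 g·m⁻²·a⁻¹
Ordering by g·m⁻²·a⁻¹: carbon steel (324) > copper (20.4) > zinc (14.2)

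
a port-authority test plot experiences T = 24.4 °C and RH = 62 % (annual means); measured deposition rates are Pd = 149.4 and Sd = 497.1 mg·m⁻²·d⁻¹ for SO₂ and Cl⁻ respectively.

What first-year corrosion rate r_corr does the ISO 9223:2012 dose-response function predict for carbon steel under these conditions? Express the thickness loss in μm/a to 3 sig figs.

carbon steel: T>10 °C ⇒ hinge -0.054·(24.4−10) = -0.7776
  Pd branch = 1.77·Pd^0.52·e^(0.02·RH+f) = 37.97 μm/a
  Sd branch = 0.102·Sd^0.62·e^(0.033·RH+0.04·T) = 98.36 μm/a
  sum: 37.97 + 98.36 → r_corr = 136.3 μm/a

r_corr = 136 μm/a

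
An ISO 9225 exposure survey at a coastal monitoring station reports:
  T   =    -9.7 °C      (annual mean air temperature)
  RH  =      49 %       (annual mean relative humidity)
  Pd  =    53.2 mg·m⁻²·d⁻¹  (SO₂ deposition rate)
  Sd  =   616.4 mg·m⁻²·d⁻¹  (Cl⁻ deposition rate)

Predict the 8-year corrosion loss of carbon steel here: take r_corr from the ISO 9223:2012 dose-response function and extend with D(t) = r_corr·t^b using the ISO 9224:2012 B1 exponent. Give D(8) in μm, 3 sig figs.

D(8) = 61.3 μm

carbon steel: T≤10 °C ⇒ hinge +0.150·(-9.7−10) = -2.9550
  Pd branch = 1.77·Pd^0.52·e^(0.02·RH+f) = 1.94 μm/a
  Sd branch = 0.102·Sd^0.62·e^(0.033·RH+0.04·T) = 18.71 μm/a
  r_corr = 1.94 + 18.71 = 20.65 μm/a
Long-term exponent b (ISO 9224 Table 2, B1) = 0.523
  D(8) = 20.65 × 8^0.523 = 20.65 × 2.967 = 61.27 μm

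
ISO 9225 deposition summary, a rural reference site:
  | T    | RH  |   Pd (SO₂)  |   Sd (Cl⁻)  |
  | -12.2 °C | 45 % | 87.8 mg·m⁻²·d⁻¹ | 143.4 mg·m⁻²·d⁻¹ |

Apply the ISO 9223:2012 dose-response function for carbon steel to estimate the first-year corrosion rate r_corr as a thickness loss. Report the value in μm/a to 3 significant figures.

carbon steel: temperature factor f = +0.150·(-22.2) = -3.3300
  Pd branch = 1.77·Pd^0.52·e^(0.02·RH+f) = 1.597 μm/a
  Sd branch = 0.102·Sd^0.62·e^(0.033·RH+0.04·T) = 6.007 μm/a
  r_corr = 1.597 + 6.007 = 7.604 μm/a

r_corr = 7.60 μm/a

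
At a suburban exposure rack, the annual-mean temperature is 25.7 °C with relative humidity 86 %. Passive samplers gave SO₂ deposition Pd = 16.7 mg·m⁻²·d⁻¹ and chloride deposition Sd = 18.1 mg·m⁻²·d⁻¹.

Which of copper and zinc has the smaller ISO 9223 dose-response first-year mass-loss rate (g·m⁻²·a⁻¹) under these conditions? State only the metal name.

copper: temperature factor f = -0.080·(15.7) = -1.2560
  SO₂ term: 0.0053·16.7^0.26·exp(0.059·86-1.2560) = 0.5016
  Sd branch = 0.01025·Sd^0.27·e^(0.036·RH+0.049·T) = 1.745 μm/a
  r_corr = 0.5016 + 1.745 = 2.246 μm/a
  mass loss = 2.246 μm/a × 8.96 g/cm³ = 20.13 g·m⁻²·a⁻¹
zinc: T>10 °C ⇒ hinge -0.071·(25.7−10) = -1.1147
  Pd branch = 0.0129·Pd^0.44·e^(0.046·RH+f) = 0.763 μm/a
  Cl⁻ term: 0.0175·18.1^0.57·exp(0.008·86+0.085·25.7) = 1.612
  r_corr = 0.763 + 1.612 = 2.375 μm/a
  mass loss = 2.375 μm/a × 7.14 g/cm³ = 16.96 g·m⁻²·a⁻¹
Ordering by g·m⁻²·a⁻¹: copper (20.1) > zinc (17)

zinc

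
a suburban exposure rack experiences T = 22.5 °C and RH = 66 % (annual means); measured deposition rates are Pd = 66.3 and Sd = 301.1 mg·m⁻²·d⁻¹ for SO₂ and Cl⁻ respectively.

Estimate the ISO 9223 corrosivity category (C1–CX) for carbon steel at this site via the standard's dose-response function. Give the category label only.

carbon steel: f(T) = -0.054·(T−10) [T>10 °C] = -0.6750
  sulphur-dioxide contribution → 29.87 μm/a
  chloride contribution → 76.24 μm/a
  ⇒ r_corr(carbon steel) = 106.1 μm/a
106 μm/a falls in (80, 200] for carbon steel → category C5

C5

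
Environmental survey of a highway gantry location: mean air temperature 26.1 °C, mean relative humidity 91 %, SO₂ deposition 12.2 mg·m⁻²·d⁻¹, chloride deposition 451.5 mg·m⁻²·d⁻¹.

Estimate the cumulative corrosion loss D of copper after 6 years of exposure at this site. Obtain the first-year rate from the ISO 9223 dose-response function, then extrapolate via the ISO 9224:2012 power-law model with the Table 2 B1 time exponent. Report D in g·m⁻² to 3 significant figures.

D(6) = 168 g·m⁻²

copper: f(T) = -0.080·(T−10) [T>10 °C] = -1.2880
  Pd branch = 0.0053·Pd^0.26·e^(0.059·RH+f) = 0.6013 μm/a
  Sd branch = 0.01025·Sd^0.27·e^(0.036·RH+0.049·T) = 5.077 μm/a
  sum: 0.6013 + 5.077 → r_corr = 5.679 μm/a
ISO 9224: D(t) = r_corr · t^b with b = 0.667 (copper, B1)
  D(6) = 5.679 × 6^0.667 = 5.679 × 3.304 = 18.76 μm
  Mass loss = 18.76 μm × 8.96 g/cm³ = 168.1 g·m⁻²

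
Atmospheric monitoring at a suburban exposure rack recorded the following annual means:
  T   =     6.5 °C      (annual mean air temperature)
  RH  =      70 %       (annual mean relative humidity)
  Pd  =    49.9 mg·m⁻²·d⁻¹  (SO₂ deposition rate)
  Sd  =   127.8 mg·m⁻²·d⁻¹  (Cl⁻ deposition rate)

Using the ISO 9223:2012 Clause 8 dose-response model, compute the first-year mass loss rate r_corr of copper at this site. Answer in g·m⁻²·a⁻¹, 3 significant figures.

copper: T≤10 °C ⇒ hinge +0.126·(6.5−10) = -0.4410
  Pd branch = 0.0053·Pd^0.26·e^(0.059·RH+f) = 0.586 μm/a
  Cl⁻ term: 0.01025·127.8^0.27·exp(0.036·70+0.049·6.5) = 0.649
  r_corr = 0.586 + 0.649 = 1.235 μm/a
Convert to mass loss: 1.235 μm/a × 8.96 g/cm³ = 11.07 g·m⁻²·a⁻¹

r_corr = 11.1 g·m⁻²·a⁻¹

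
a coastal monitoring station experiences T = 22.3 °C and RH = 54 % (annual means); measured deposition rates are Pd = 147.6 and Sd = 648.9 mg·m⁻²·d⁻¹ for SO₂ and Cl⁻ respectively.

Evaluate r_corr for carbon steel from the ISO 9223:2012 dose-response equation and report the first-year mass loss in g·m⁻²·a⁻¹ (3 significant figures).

carbon steel: f(T) = -0.054·(T−10) [T>10 °C] = -0.6642
  Pd branch = 1.77·Pd^0.52·e^(0.02·RH+f) = 36.01 μm/a
  Sd branch = 0.102·Sd^0.62·e^(0.033·RH+0.04·T) = 81.93 μm/a
  sum: 36.01 + 81.93 → r_corr = 117.9 μm/a
Convert to mass loss: 117.9 μm/a × 7.85 g/cm³ = 925.9 g·m⁻²·a⁻¹

r_corr = 926 g·m⁻²·a⁻¹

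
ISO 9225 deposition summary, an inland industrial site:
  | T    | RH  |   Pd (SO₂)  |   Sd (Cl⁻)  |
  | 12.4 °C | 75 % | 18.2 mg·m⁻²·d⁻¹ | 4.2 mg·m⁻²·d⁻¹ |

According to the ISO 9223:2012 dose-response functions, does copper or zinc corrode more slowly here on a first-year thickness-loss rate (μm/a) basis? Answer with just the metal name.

copper

copper: T>10 °C ⇒ hinge -0.080·(12.4−10) = -0.1920
  Pd branch = 0.0053·Pd^0.26·e^(0.059·RH+f) = 0.7767 μm/a
  Sd branch = 0.01025·Sd^0.27·e^(0.036·RH+0.049·T) = 0.4125 μm/a
  r_corr = 0.7767 + 0.4125 = 1.189 μm/a
zinc: f(T) = -0.071·(T−10) [T>10 °C] = -0.1704
  SO₂ term: 0.0129·18.2^0.44·exp(0.046·75-0.1704) = 1.228
  Cl⁻ term: 0.0175·4.2^0.57·exp(0.008·75+0.085·12.4) = 0.2073
  sum: 1.228 + 0.2073 → r_corr = 1.436 μm/a
Ordering by μm/a: zinc (1.44) > copper (1.19)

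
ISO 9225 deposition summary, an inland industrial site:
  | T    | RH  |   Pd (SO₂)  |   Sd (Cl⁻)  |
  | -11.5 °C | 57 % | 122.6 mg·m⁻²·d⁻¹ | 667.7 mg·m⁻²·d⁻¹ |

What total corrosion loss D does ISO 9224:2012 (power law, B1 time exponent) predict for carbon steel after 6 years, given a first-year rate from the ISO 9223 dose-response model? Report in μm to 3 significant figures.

D(6) = 67.7 μm

carbon steel: temperature factor f = +0.150·(-21.5) = -3.2250
  Pd branch = 1.77·Pd^0.52·e^(0.02·RH+f) = 2.682 μm/a
  Sd branch = 0.102·Sd^0.62·e^(0.033·RH+0.04·T) = 23.82 μm/a
  r_corr = 2.682 + 23.82 = 26.5 μm/a
ISO 9224: D(t) = r_corr · t^b with b = 0.523 (carbon steel, B1)
  D(6) = 26.5 × 6^0.523 = 26.5 × 2.553 = 67.65 μm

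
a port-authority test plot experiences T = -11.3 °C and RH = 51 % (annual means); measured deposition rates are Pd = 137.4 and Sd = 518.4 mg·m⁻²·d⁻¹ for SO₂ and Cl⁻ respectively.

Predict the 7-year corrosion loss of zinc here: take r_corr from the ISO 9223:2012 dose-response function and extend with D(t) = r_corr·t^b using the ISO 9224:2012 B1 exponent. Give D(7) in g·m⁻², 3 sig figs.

zinc: T≤10 °C ⇒ hinge +0.038·(-11.3−10) = -0.8094
  sulphur-dioxide contribution → 0.5232 μm/a
  chloride contribution → 0.3552 μm/a
  total first-year rate 0.8783 μm/a
Long-term exponent b (ISO 9224 Table 2, B1) = 0.813
  D(7) = 0.8783 × 7^0.813 = 0.8783 × 4.865 = 4.273 μm
  Mass loss = 4.273 μm × 7.14 g/cm³ = 30.51 g·m⁻²

D(7) = 30.5 g·m⁻²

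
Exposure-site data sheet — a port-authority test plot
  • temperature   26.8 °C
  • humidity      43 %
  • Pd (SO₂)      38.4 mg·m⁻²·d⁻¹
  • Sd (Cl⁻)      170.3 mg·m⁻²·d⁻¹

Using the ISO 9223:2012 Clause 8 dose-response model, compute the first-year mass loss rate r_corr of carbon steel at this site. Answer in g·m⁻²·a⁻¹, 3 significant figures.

r_corr = 322 g·m⁻²·a⁻¹

carbon steel: f(T) = -0.054·(T−10) [T>10 °C] = -0.9072
  Pd branch = 1.77·Pd^0.52·e^(0.02·RH+f) = 11.25 μm/a
  Cl⁻ term: 0.102·170.3^0.62·exp(0.033·43+0.04·26.8) = 29.77
  sum: 11.25 + 29.77 → r_corr = 41.02 μm/a
Convert to mass loss: 41.02 μm/a × 7.85 g/cm³ = 322 g·m⁻²·a⁻¹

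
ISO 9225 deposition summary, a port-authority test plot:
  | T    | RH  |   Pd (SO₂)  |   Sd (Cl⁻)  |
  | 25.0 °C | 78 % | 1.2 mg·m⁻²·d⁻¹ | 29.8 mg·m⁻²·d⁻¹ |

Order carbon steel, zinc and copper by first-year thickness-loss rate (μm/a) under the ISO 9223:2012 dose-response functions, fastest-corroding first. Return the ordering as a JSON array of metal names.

["carbon steel", "zinc", "copper"]

carbon steel: f(T) = -0.054·(T−10) [T>10 °C] = -0.8100
  SO₂ term: 1.77·1.2^0.52·exp(0.02·78-0.8100) = 4.12
  Cl⁻ term: 0.102·29.8^0.62·exp(0.033·78+0.04·25.0) = 29.84
  sum: 4.12 + 29.84 → r_corr = 33.96 μm/a
zinc: temperature factor f = -0.071·(15.0) = -1.0650
  SO₂ term: 0.0129·1.2^0.44·exp(0.046·78-1.0650) = 0.1742
  Cl⁻ term: 0.0175·29.8^0.57·exp(0.008·78+0.085·25.0) = 1.893
  sum: 0.1742 + 1.893 → r_corr = 2.068 μm/a
copper: temperature factor f = -0.080·(15.0) = -1.2000
  SO₂ term: 0.0053·1.2^0.26·exp(0.059·78-1.2000) = 0.1669
  Cl⁻ term: 0.01025·29.8^0.27·exp(0.036·78+0.049·25.0) = 1.446
  sum: 0.1669 + 1.446 → r_corr = 1.613 μm/a
Ordering by μm/a: carbon steel (34) > zinc (2.07) > copper (1.61)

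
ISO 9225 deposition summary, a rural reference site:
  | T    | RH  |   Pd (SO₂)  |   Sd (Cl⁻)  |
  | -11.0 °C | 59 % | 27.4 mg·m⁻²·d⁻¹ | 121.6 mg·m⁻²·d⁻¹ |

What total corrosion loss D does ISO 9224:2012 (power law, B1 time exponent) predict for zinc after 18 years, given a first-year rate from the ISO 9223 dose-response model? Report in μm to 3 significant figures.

zinc: temperature factor f = +0.038·(-21.0) = -0.7980
  Pd branch = 0.0129·Pd^0.44·e^(0.046·RH+f) = 0.3761 μm/a
  Sd branch = 0.0175·Sd^0.57·e^(0.008·RH+0.085·T) = 0.17 μm/a
  r_corr = 0.3761 + 0.17 = 0.5461 μm/a
Power-law: D(18) = r_corr · 18^0.813
  D(18) = 0.5461 × 18^0.813 = 0.5461 × 10.48 = 5.725 μm

D(18) = 5.73 μm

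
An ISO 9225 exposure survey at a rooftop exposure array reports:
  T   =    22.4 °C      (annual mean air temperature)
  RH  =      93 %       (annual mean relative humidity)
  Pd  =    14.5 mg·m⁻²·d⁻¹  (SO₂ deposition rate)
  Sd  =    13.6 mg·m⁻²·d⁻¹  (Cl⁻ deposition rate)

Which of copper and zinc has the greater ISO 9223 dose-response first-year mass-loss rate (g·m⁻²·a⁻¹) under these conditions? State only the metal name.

copper: f(T) = -0.080·(T−10) [T>10 °C] = -0.9920
  sulphur-dioxide contribution → 0.9514 μm/a
  chloride contribution → 1.768 μm/a
  ⇒ r_corr(copper) = 2.719 μm/a
  mass loss = 2.719 μm/a × 8.96 g/cm³ = 24.37 g·m⁻²·a⁻¹
zinc: T>10 °C ⇒ hinge -0.071·(22.4−10) = -0.8804
  sulphur-dioxide contribution → 1.251 μm/a
  chloride contribution → 1.094 μm/a
  ⇒ r_corr(zinc) = 2.345 μm/a
  mass loss = 2.345 μm/a × 7.14 g/cm³ = 16.74 g·m⁻²·a⁻¹
Ordering by g·m⁻²·a⁻¹: copper (24.4) > zinc (16.7)

copper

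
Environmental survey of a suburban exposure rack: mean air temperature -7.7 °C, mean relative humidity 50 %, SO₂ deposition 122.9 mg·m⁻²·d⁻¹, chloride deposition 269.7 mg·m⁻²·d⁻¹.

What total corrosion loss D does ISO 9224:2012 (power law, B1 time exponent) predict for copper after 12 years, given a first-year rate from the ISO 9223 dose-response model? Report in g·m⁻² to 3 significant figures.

copper: f(T) = +0.126·(T−10) [T≤10 °C] = -2.2302
  SO₂ term: 0.0053·122.9^0.26·exp(0.059·50-2.2302) = 0.03803
  Sd branch = 0.01025·Sd^0.27·e^(0.036·RH+0.049·T) = 0.1927 μm/a
  sum: 0.03803 + 0.1927 → r_corr = 0.2308 μm/a
Power-law: D(12) = r_corr · 12^0.667
  D(12) = 0.2308 × 12^0.667 = 0.2308 × 5.246 = 1.211 μm
  Mass loss = 1.211 μm × 8.96 g/cm³ = 10.85 g·m⁻²

D(12) = 10.8 g·m⁻²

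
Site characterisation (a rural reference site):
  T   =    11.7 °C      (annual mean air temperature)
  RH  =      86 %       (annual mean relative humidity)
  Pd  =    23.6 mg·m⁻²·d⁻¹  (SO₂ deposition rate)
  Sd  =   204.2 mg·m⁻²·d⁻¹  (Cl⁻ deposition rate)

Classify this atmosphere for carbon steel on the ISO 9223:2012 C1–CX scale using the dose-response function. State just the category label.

carbon steel: f(T) = -0.054·(T−10) [T>10 °C] = -0.0918
  SO₂ term: 1.77·23.6^0.52·exp(0.02·86-0.0918) = 46.67
  Sd branch = 0.102·Sd^0.62·e^(0.033·RH+0.04·T) = 75.27 μm/a
  r_corr = 46.67 + 75.27 = 121.9 μm/a
Category bounds: 80…200 μm/a bracket r_corr ⇒ C5

C5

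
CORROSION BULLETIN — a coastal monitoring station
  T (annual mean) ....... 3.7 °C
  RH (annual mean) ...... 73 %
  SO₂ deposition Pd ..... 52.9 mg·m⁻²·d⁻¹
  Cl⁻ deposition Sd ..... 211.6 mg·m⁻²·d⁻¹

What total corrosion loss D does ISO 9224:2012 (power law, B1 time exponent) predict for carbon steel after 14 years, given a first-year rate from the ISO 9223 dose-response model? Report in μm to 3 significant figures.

D(14) = 237 μm

carbon steel: temperature factor f = +0.150·(-6.3) = -0.9450
  SO₂ term: 1.77·52.9^0.52·exp(0.02·73-0.9450) = 23.33
  Sd branch = 0.102·Sd^0.62·e^(0.033·RH+0.04·T) = 36.38 μm/a
  r_corr = 23.33 + 36.38 = 59.71 μm/a
Long-term exponent b (ISO 9224 Table 2, B1) = 0.523
  D(14) = 59.71 × 14^0.523 = 59.71 × 3.976 = 237.4 μm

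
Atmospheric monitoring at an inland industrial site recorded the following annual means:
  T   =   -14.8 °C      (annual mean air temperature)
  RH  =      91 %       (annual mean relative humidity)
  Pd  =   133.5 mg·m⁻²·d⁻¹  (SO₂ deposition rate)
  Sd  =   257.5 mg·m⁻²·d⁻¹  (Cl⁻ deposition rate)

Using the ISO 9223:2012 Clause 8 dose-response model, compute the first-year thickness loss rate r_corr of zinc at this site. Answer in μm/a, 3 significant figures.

zinc: temperature factor f = +0.038·(-24.8) = -0.9424
  sulphur-dioxide contribution → 2.848 μm/a
  chloride contribution → 0.2438 μm/a
  ⇒ r_corr(zinc) = 3.091 μm/a

r_corr = 3.09 μm/a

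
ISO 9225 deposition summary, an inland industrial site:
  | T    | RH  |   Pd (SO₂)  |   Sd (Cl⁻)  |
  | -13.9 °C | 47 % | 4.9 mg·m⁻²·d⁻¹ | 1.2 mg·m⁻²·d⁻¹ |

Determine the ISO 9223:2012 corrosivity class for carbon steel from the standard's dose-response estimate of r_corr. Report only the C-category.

C1

carbon steel: f(T) = +0.150·(T−10) [T≤10 °C] = -3.5850
  Pd branch = 1.77·Pd^0.52·e^(0.02·RH+f) = 0.2872 μm/a
  Sd branch = 0.102·Sd^0.62·e^(0.033·RH+0.04·T) = 0.3089 μm/a
  r_corr = 0.2872 + 0.3089 = 0.5961 μm/a
Category bounds: 0…1.3 μm/a bracket r_corr ⇒ C1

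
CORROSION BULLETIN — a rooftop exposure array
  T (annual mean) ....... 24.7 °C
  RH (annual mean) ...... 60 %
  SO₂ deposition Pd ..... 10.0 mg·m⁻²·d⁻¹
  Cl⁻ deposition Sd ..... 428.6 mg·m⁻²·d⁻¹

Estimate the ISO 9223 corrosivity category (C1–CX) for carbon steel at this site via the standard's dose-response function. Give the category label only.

carbon steel: temperature factor f = -0.054·(14.7) = -0.7938
  sulphur-dioxide contribution → 8.798 μm/a
  chloride contribution → 85.01 μm/a
  total first-year rate 93.81 μm/a
ISO 9223 Table 2 (carbon steel): 80 < 93.8 ≤ 200 μm/a ⇒ C5

C5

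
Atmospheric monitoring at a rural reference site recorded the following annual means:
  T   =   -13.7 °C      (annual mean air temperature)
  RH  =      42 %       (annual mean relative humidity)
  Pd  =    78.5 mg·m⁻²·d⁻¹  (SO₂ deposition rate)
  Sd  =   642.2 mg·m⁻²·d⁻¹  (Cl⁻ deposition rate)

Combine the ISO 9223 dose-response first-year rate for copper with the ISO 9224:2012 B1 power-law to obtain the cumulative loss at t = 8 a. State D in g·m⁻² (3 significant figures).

copper: f(T) = +0.126·(T−10) [T≤10 °C] = -2.9862
  sulphur-dioxide contribution → 0.009914 μm/a
  chloride contribution → 0.1361 μm/a
  total first-year rate 0.146 μm/a
ISO 9224: D(t) = r_corr · t^b with b = 0.667 (copper, B1)
  D(8) = 0.146 × 8^0.667 = 0.146 × 4.003 = 0.5845 μm
  Mass loss = 0.5845 μm × 8.96 g/cm³ = 5.237 g·m⁻²

D(8) = 5.24 g·m⁻²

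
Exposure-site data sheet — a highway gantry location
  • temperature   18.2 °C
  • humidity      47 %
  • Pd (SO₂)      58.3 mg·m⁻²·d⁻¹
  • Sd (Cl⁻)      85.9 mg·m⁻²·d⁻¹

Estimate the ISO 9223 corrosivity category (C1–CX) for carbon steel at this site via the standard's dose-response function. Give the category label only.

carbon steel: temperature factor f = -0.054·(8.2) = -0.4428
  SO₂ term: 1.77·58.3^0.52·exp(0.02·47-0.4428) = 24.1
  Cl⁻ term: 0.102·85.9^0.62·exp(0.033·47+0.04·18.2) = 15.76
  r_corr = 24.1 + 15.76 = 39.86 μm/a
39.9 μm/a falls in (25, 50] for carbon steel → category C3

C3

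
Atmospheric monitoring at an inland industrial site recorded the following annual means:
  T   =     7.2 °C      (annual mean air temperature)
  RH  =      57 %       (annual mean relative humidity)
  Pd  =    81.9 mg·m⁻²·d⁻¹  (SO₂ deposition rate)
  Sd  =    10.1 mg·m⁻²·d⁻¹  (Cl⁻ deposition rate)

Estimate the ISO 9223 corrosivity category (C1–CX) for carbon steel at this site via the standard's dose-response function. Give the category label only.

C3

carbon steel: f(T) = +0.150·(T−10) [T≤10 °C] = -0.4200
  Pd branch = 1.77·Pd^0.52·e^(0.02·RH+f) = 35.94 μm/a
  Cl⁻ term: 0.102·10.1^0.62·exp(0.033·57+0.04·7.2) = 3.743
  r_corr = 35.94 + 3.743 = 39.68 μm/a
Category bounds: 25…50 μm/a bracket r_corr ⇒ C3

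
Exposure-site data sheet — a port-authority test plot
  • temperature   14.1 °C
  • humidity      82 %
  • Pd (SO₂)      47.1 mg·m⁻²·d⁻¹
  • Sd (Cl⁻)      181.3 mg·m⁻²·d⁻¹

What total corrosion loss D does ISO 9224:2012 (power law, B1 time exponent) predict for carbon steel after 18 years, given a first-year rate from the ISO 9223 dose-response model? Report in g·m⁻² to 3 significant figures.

D(18) = 4.33e+03 g·m⁻²

carbon steel: T>10 °C ⇒ hinge -0.054·(14.1−10) = -0.2214
  Pd branch = 1.77·Pd^0.52·e^(0.02·RH+f) = 54.2 μm/a
  Sd branch = 0.102·Sd^0.62·e^(0.033·RH+0.04·T) = 67.45 μm/a
  sum: 54.2 + 67.45 → r_corr = 121.6 μm/a
Power-law: D(18) = r_corr · 18^0.523
  D(18) = 121.6 × 18^0.523 = 121.6 × 4.534 = 551.6 μm
  Mass loss = 551.6 μm × 7.85 g/cm³ = 4330 g·m⁻²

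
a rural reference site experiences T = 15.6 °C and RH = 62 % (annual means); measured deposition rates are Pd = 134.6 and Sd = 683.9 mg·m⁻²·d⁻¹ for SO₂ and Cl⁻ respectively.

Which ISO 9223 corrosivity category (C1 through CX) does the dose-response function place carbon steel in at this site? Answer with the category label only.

carbon steel: temperature factor f = -0.054·(5.6) = -0.3024
  SO₂ term: 1.77·134.6^0.52·exp(0.02·62-0.3024) = 57.85
  Sd branch = 0.102·Sd^0.62·e^(0.033·RH+0.04·T) = 84.31 μm/a
  r_corr = 57.85 + 84.31 = 142.2 μm/a
142 μm/a falls in (80, 200] for carbon steel → category C5

C5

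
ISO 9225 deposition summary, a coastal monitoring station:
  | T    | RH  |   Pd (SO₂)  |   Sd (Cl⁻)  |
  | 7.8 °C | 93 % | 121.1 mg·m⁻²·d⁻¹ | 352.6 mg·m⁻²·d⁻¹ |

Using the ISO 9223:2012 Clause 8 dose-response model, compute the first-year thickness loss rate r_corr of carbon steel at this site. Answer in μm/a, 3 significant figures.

r_corr = 213 μm/a

carbon steel: T≤10 °C ⇒ hinge +0.150·(7.8−10) = -0.3300
  Pd branch = 1.77·Pd^0.52·e^(0.02·RH+f) = 99.01 μm/a
  Sd branch = 0.102·Sd^0.62·e^(0.033·RH+0.04·T) = 113.8 μm/a
  r_corr = 99.01 + 113.8 = 212.8 μm/a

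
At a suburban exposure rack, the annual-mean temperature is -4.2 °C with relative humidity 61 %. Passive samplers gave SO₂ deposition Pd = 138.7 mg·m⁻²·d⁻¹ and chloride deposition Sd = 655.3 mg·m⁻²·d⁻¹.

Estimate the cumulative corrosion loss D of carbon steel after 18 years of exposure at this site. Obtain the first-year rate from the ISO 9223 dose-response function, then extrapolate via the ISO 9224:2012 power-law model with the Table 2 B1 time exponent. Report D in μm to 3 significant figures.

D(18) = 205 μm

carbon steel: T≤10 °C ⇒ hinge +0.150·(-4.2−10) = -2.1300
  SO₂ term: 1.77·138.7^0.52·exp(0.02·61-2.1300) = 9.261
  Sd branch = 0.102·Sd^0.62·e^(0.033·RH+0.04·T) = 35.98 μm/a
  r_corr = 9.261 + 35.98 = 45.24 μm/a
ISO 9224: D(t) = r_corr · t^b with b = 0.523 (carbon steel, B1)
  D(18) = 45.24 × 18^0.523 = 45.24 × 4.534 = 205.1 μm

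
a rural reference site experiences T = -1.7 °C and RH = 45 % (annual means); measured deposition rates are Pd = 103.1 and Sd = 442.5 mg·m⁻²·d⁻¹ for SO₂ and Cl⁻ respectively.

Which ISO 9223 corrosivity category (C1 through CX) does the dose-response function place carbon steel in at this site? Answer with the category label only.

carbon steel: temperature factor f = +0.150·(-11.7) = -1.7550
  sulphur-dioxide contribution → 8.386 μm/a
  chloride contribution → 18.38 μm/a
  total first-year rate 26.77 μm/a
ISO 9223 Table 2 (carbon steel): 25 < 26.8 ≤ 50 μm/a ⇒ C3

C3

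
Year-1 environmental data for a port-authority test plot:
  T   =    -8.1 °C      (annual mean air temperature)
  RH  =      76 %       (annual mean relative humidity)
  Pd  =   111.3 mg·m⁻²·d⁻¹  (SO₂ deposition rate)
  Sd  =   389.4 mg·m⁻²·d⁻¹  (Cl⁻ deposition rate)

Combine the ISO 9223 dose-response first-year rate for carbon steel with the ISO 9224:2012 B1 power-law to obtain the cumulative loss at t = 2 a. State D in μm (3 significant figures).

carbon steel: f(T) = +0.150·(T−10) [T≤10 °C] = -2.7150
  Pd branch = 1.77·Pd^0.52·e^(0.02·RH+f) = 6.211 μm/a
  Sd branch = 0.102·Sd^0.62·e^(0.033·RH+0.04·T) = 36.57 μm/a
  sum: 6.211 + 36.57 → r_corr = 42.78 μm/a
Power-law: D(2) = r_corr · 2^0.523
  D(2) = 42.78 × 2^0.523 = 42.78 × 1.437 = 61.48 μm

D(2) = 61.5 μm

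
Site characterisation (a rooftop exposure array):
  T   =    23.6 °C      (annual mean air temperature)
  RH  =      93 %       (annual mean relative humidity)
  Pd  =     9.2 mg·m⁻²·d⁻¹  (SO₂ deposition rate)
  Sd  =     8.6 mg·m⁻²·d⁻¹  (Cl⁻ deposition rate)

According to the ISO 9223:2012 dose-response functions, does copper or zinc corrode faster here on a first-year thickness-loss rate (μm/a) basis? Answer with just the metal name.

copper

copper: T>10 °C ⇒ hinge -0.080·(23.6−10) = -1.0880
  SO₂ term: 0.0053·9.2^0.26·exp(0.059·93-1.0880) = 0.7679
  Sd branch = 0.01025·Sd^0.27·e^(0.036·RH+0.049·T) = 1.657 μm/a
  r_corr = 0.7679 + 1.657 = 2.425 μm/a
zinc: f(T) = -0.071·(T−10) [T>10 °C] = -0.9656
  SO₂ term: 0.0129·9.2^0.44·exp(0.046·93-0.9656) = 0.9402
  Cl⁻ term: 0.0175·8.6^0.57·exp(0.008·93+0.085·23.6) = 0.9333
  sum: 0.9402 + 0.9333 → r_corr = 1.873 μm/a
Ordering by μm/a: copper (2.42) > zinc (1.87)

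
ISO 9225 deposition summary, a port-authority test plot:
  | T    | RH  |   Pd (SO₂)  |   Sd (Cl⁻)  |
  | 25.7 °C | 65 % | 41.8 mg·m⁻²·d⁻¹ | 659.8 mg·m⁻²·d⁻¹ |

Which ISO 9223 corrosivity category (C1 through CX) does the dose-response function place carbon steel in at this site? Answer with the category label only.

C5

carbon steel: temperature factor f = -0.054·(15.7) = -0.8478
  sulphur-dioxide contribution → 19.38 μm/a
  chloride contribution → 136.3 μm/a
  total first-year rate 155.7 μm/a
156 μm/a falls in (80, 200] for carbon steel → category C5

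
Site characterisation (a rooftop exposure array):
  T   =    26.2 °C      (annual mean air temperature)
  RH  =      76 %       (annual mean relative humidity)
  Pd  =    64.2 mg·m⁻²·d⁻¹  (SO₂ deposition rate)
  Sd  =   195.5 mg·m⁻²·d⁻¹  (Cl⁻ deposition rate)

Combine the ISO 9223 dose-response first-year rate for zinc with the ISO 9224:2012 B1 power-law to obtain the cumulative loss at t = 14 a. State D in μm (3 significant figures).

D(14) = 58.7 μm

zinc: f(T) = -0.071·(T−10) [T>10 °C] = -1.1502
  sulphur-dioxide contribution → 0.8408 μm/a
  chloride contribution → 6.029 μm/a
  total first-year rate 6.869 μm/a
Power-law: D(14) = r_corr · 14^0.813
  D(14) = 6.869 × 14^0.813 = 6.869 × 8.547 = 58.71 μm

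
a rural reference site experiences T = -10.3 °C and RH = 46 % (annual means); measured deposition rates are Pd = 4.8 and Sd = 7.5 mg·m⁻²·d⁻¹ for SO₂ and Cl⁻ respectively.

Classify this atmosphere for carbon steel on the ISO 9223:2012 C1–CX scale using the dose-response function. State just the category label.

carbon steel: f(T) = +0.150·(T−10) [T≤10 °C] = -3.0450
  sulphur-dioxide contribution → 0.4779 μm/a
  chloride contribution → 1.075 μm/a
  total first-year rate 1.553 μm/a
Category bounds: 1.3…25 μm/a bracket r_corr ⇒ C2

C2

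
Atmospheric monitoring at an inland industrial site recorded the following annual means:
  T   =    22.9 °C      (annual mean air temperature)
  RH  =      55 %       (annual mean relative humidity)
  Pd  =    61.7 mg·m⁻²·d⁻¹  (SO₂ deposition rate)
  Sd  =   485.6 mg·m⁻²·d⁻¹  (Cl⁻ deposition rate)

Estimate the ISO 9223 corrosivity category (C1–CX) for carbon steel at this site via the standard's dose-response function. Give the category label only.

C5

carbon steel: f(T) = -0.054·(T−10) [T>10 °C] = -0.6966
  Pd branch = 1.77·Pd^0.52·e^(0.02·RH+f) = 22.6 μm/a
  Cl⁻ term: 0.102·485.6^0.62·exp(0.033·55+0.04·22.9) = 72.47
  sum: 22.6 + 72.47 → r_corr = 95.07 μm/a
95.1 μm/a falls in (80, 200] for carbon steel → category C5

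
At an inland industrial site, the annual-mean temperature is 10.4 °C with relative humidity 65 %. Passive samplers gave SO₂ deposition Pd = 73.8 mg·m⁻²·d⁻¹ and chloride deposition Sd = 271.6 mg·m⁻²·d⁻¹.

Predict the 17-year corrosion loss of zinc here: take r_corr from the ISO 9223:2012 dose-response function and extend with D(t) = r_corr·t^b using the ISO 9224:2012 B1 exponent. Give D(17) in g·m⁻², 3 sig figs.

D(17) = 242 g·m⁻²

zinc: temperature factor f = -0.071·(0.4) = -0.0284
  sulphur-dioxide contribution → 1.655 μm/a
  chloride contribution → 1.738 μm/a
  ⇒ r_corr(zinc) = 3.393 μm/a
Long-term exponent b (ISO 9224 Table 2, B1) = 0.813
  D(17) = 3.393 × 17^0.813 = 3.393 × 10.01 = 33.96 μm
  Mass loss = 33.96 μm × 7.14 g/cm³ = 242.5 g·m⁻²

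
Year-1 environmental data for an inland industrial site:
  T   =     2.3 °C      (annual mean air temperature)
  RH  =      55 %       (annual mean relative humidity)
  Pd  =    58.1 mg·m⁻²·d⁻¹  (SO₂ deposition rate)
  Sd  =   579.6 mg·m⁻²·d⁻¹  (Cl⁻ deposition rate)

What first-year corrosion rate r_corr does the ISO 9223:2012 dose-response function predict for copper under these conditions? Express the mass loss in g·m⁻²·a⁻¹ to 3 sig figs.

copper: T≤10 °C ⇒ hinge +0.126·(2.3−10) = -0.9702
  Pd branch = 0.0053·Pd^0.26·e^(0.059·RH+f) = 0.1482 μm/a
  Cl⁻ term: 0.01025·579.6^0.27·exp(0.036·55+0.049·2.3) = 0.463
  r_corr = 0.1482 + 0.463 = 0.6113 μm/a
Convert to mass loss: 0.6113 μm/a × 8.96 g/cm³ = 5.477 g·m⁻²·a⁻¹

r_corr = 5.48 g·m⁻²·a⁻¹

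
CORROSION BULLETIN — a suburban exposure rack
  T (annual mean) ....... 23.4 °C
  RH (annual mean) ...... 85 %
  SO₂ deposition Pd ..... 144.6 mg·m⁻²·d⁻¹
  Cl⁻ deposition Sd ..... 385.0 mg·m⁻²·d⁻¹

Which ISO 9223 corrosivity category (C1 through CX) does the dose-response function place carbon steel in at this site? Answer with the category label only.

carbon steel: f(T) = -0.054·(T−10) [T>10 °C] = -0.7236
  sulphur-dioxide contribution → 62.42 μm/a
  chloride contribution → 172.3 μm/a
  total first-year rate 234.7 μm/a
Category bounds: 200…700 μm/a bracket r_corr ⇒ CX

CX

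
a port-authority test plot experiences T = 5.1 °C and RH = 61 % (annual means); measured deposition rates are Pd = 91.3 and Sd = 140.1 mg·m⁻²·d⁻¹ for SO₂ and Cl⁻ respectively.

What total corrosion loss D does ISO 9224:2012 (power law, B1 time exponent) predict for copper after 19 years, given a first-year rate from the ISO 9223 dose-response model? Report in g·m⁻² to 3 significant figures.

D(19) = 50.3 g·m⁻²

copper: T≤10 °C ⇒ hinge +0.126·(5.1−10) = -0.6174
  Pd branch = 0.0053·Pd^0.26·e^(0.059·RH+f) = 0.338 μm/a
  Sd branch = 0.01025·Sd^0.27·e^(0.036·RH+0.049·T) = 0.4493 μm/a
  sum: 0.338 + 0.4493 → r_corr = 0.7872 μm/a
Power-law: D(19) = r_corr · 19^0.667
  D(19) = 0.7872 × 19^0.667 = 0.7872 × 7.127 = 5.611 μm
  Mass loss = 5.611 μm × 8.96 g/cm³ = 50.27 g·m⁻²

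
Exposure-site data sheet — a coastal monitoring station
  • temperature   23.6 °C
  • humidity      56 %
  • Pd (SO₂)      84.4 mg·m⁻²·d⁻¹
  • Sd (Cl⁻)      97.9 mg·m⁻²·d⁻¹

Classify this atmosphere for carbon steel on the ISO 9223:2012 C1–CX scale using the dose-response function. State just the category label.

C4

carbon steel: temperature factor f = -0.054·(13.6) = -0.7344
  sulphur-dioxide contribution → 26.13 μm/a
  chloride contribution → 28.54 μm/a
  ⇒ r_corr(carbon steel) = 54.67 μm/a
54.7 μm/a falls in (50, 80] for carbon steel → category C4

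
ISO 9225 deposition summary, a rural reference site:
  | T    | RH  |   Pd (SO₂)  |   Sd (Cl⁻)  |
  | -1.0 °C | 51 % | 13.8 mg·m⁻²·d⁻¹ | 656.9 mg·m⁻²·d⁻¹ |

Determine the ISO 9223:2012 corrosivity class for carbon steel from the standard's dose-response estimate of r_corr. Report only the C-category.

C3

carbon steel: f(T) = +0.150·(T−10) [T≤10 °C] = -1.6500
  Pd branch = 1.77·Pd^0.52·e^(0.02·RH+f) = 3.691 μm/a
  Sd branch = 0.102·Sd^0.62·e^(0.033·RH+0.04·T) = 29.44 μm/a
  r_corr = 3.691 + 29.44 = 33.13 μm/a
ISO 9223 Table 2 (carbon steel): 25 < 33.1 ≤ 50 μm/a ⇒ C3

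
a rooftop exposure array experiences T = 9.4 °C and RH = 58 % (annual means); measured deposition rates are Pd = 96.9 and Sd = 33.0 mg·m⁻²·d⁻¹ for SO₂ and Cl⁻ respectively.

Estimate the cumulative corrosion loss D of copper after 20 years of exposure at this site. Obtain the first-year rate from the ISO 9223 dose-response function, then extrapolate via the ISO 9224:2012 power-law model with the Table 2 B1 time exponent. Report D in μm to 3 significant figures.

D(20) = 6.13 μm

copper: temperature factor f = +0.126·(-0.6) = -0.0756
  sulphur-dioxide contribution → 0.4944 μm/a
  chloride contribution → 0.337 μm/a
  ⇒ r_corr(copper) = 0.8313 μm/a
Power-law: D(20) = r_corr · 20^0.667
  D(20) = 0.8313 × 20^0.667 = 0.8313 × 7.375 = 6.131 μm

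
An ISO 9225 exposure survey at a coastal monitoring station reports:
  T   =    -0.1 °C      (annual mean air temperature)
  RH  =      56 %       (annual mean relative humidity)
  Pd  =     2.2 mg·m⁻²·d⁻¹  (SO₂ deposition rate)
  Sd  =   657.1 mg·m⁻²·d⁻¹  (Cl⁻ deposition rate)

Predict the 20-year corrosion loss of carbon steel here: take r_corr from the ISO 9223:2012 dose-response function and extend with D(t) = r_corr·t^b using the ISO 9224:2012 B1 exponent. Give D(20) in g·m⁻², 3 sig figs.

D(20) = 1.42e+03 g·m⁻²

carbon steel: temperature factor f = +0.150·(-10.1) = -1.5150
  Pd branch = 1.77·Pd^0.52·e^(0.02·RH+f) = 1.797 μm/a
  Cl⁻ term: 0.102·657.1^0.62·exp(0.033·56+0.04·-0.1) = 36.01
  r_corr = 1.797 + 36.01 = 37.8 μm/a
ISO 9224: D(t) = r_corr · t^b with b = 0.523 (carbon steel, B1)
  D(20) = 37.8 × 20^0.523 = 37.8 × 4.791 = 181.1 μm
  Mass loss = 181.1 μm × 7.85 g/cm³ = 1422 g·m⁻²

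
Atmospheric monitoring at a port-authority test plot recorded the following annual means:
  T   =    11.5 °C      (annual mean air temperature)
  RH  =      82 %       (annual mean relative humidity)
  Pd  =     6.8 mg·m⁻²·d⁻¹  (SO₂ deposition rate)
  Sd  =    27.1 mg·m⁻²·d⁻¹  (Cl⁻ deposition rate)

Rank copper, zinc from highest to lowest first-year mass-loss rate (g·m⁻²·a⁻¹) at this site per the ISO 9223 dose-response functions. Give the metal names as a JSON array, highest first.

copper: f(T) = -0.080·(T−10) [T>10 °C] = -0.1200
  SO₂ term: 0.0053·6.8^0.26·exp(0.059·82-0.1200) = 0.9766
  Cl⁻ term: 0.01025·27.1^0.27·exp(0.036·82+0.049·11.5) = 0.8402
  r_corr = 0.9766 + 0.8402 = 1.817 μm/a
  mass loss = 1.817 μm/a × 8.96 g/cm³ = 16.28 g·m⁻²·a⁻¹
zinc: f(T) = -0.071·(T−10) [T>10 °C] = -0.1065
  SO₂ term: 0.0129·6.8^0.44·exp(0.046·82-0.1065) = 1.172
  Sd branch = 0.0175·Sd^0.57·e^(0.008·RH+0.085·T) = 0.5878 μm/a
  sum: 1.172 + 0.5878 → r_corr = 1.759 μm/a
  mass loss = 1.759 μm/a × 7.14 g/cm³ = 12.56 g·m⁻²·a⁻¹
Ordering by g·m⁻²·a⁻¹: copper (16.3) > zinc (12.6)

["copper", "zinc"]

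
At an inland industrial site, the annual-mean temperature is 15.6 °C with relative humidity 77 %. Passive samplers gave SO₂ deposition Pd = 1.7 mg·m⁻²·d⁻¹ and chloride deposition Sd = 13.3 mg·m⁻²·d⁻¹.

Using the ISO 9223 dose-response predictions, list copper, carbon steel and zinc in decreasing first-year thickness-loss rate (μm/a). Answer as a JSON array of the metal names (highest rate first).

copper: f(T) = -0.080·(T−10) [T>10 °C] = -0.4480
  Pd branch = 0.0053·Pd^0.26·e^(0.059·RH+f) = 0.3653 μm/a
  Sd branch = 0.01025·Sd^0.27·e^(0.036·RH+0.049·T) = 0.708 μm/a
  sum: 0.3653 + 0.708 → r_corr = 1.073 μm/a
carbon steel: f(T) = -0.054·(T−10) [T>10 °C] = -0.3024
  Pd branch = 1.77·Pd^0.52·e^(0.02·RH+f) = 8.041 μm/a
  Cl⁻ term: 0.102·13.3^0.62·exp(0.033·77+0.04·15.6) = 12.02
  r_corr = 8.041 + 12.02 = 20.06 μm/a
zinc: temperature factor f = -0.071·(5.6) = -0.3976
  SO₂ term: 0.0129·1.7^0.44·exp(0.046·77-0.3976) = 0.3781
  Sd branch = 0.0175·Sd^0.57·e^(0.008·RH+0.085·T) = 0.5334 μm/a
  sum: 0.3781 + 0.5334 → r_corr = 0.9115 μm/a
Ordering by μm/a: carbon steel (20.1) > copper (1.07) > zinc (0.911)

["carbon steel", "copper", "zinc"]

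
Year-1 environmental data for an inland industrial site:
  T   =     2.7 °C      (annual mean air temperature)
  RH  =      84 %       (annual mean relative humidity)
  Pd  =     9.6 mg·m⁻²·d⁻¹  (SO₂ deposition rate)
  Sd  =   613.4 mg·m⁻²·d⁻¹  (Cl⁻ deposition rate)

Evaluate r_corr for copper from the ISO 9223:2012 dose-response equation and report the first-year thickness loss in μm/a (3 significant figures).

r_corr = 1.90 μm/a

copper: temperature factor f = +0.126·(-7.3) = -0.9198
  SO₂ term: 0.0053·9.6^0.26·exp(0.059·84-0.9198) = 0.5402
  Sd branch = 0.01025·Sd^0.27·e^(0.036·RH+0.049·T) = 1.362 μm/a
  r_corr = 0.5402 + 1.362 = 1.902 μm/a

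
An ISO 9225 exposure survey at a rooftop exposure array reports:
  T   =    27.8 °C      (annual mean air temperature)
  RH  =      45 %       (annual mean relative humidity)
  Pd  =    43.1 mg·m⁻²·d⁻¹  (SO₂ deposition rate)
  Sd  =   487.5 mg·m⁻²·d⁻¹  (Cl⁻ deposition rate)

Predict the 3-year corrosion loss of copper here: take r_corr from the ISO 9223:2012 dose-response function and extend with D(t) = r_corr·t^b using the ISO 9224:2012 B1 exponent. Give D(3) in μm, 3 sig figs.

D(3) = 2.34 μm

copper: f(T) = -0.080·(T−10) [T>10 °C] = -1.4240
  sulphur-dioxide contribution → 0.04829 μm/a
  chloride contribution → 1.076 μm/a
  ⇒ r_corr(copper) = 1.124 μm/a
ISO 9224: D(t) = r_corr · t^b with b = 0.667 (copper, B1)
  D(3) = 1.124 × 3^0.667 = 1.124 × 2.081 = 2.339 μm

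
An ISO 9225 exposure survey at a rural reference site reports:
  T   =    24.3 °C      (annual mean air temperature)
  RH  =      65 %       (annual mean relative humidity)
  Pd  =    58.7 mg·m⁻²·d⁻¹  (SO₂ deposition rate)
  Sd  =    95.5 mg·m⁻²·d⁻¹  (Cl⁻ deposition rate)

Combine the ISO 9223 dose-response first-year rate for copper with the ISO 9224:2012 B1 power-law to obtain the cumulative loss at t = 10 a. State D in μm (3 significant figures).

D(10) = 6.61 μm

copper: f(T) = -0.080·(T−10) [T>10 °C] = -1.1440
  SO₂ term: 0.0053·58.7^0.26·exp(0.059·65-1.1440) = 0.2253
  Sd branch = 0.01025·Sd^0.27·e^(0.036·RH+0.049·T) = 1.199 μm/a
  r_corr = 0.2253 + 1.199 = 1.424 μm/a
Long-term exponent b (ISO 9224 Table 2, B1) = 0.667
  D(10) = 1.424 × 10^0.667 = 1.424 × 4.645 = 6.615 μm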